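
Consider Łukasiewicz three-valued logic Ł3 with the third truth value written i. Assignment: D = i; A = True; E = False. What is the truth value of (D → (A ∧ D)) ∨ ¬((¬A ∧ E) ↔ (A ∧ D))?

True

A ∧ D = True ∧ i = i
D → (A ∧ D) = i → i = True  [min(1, 1−½+½)]
¬A = ¬True = False
¬A ∧ E = False ∧ False = False
A ∧ D = True ∧ i = i
(¬A ∧ E) ↔ (A ∧ D) = False ↔ i = i
¬((¬A ∧ E) ↔ (A ∧ D)) = ¬i = i
(D → (A ∧ D)) ∨ ¬((¬A ∧ E) ↔ (A ∧ D)) = True ∨ i = True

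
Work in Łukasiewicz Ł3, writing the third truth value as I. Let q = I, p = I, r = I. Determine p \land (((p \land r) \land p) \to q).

p \land r = I \land I = I
(p \land r) \land p = I \land I = I
((p \land r) \land p) \to q = I \to I = T
p \land (((p \land r) \land p) \to q) = I \land T = I

I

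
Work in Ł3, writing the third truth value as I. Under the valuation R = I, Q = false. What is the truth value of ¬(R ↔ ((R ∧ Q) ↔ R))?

R ∧ Q = I ∧ false = false
(R ∧ Q) ↔ R = false ↔ I = I
R ↔ ((R ∧ Q) ↔ R) = I ↔ I = true
¬(R ↔ ((R ∧ Q) ↔ R)) = ¬true = false

false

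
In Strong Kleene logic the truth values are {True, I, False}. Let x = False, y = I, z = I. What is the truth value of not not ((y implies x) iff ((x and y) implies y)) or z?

y implies x = I implies False = I  [not I or False]
x and y = False and I = False
(x and y) implies y = False implies I = True
(y implies x) iff ((x and y) implies y) = I iff True = I
not ((y implies x) iff ((x and y) implies y)) = not I = I
not not ((y implies x) iff ((x and y) implies y)) = not I = I
not not ((y implies x) iff ((x and y) implies y)) or z = I or I = I

I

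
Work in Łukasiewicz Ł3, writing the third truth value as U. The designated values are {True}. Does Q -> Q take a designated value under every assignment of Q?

Every assignment of Q over {True, U, False} gives a value in {True}.
In particular, with Q=U: Q -> Q = True.

Yes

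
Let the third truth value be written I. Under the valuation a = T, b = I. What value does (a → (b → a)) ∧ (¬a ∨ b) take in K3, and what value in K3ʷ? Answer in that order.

In K3: b → a = I → T = T  [¬I ∨ T]
a → (b → a) = T → T = T
¬a = ¬T = F
¬a ∨ b = F ∨ I = I
(a → (b → a)) ∧ (¬a ∨ b) = T ∧ I = I
In K3ʷ: b → a = I → T = I
a → (b → a) = T → I = I
¬a = ¬T = F
¬a ∨ b = F ∨ I = I
(a → (b → a)) ∧ (¬a ∨ b) = I ∧ I = I

I; I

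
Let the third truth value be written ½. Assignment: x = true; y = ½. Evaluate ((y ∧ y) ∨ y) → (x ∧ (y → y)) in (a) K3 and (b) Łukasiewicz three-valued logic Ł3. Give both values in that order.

In K3: y ∧ y = ½ ∧ ½ = ½
(y ∧ y) ∨ y = ½ ∨ ½ = ½
y → y = ½ → ½ = ½  [¬½ ∨ ½]
x ∧ (y → y) = true ∧ ½ = ½
((y ∧ y) ∨ y) → (x ∧ (y → y)) = ½ → ½ = ½
In Łukasiewicz three-valued logic Ł3: y ∧ y = ½ ∧ ½ = ½
(y ∧ y) ∨ y = ½ ∨ ½ = ½
y → y = ½ → ½ = true
x ∧ (y → y) = true ∧ true = true
((y ∧ y) ∨ y) → (x ∧ (y → y)) = ½ → true = true
They differ because K3 and Łukasiewicz three-valued logic Ł3 treat ½ differently under implication.

½; true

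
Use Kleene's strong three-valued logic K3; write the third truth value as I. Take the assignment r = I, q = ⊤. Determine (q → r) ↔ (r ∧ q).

I

q → r = ⊤ → I = I
r ∧ q = I ∧ ⊤ = I
(q → r) ↔ (r ∧ q) = I ↔ I = I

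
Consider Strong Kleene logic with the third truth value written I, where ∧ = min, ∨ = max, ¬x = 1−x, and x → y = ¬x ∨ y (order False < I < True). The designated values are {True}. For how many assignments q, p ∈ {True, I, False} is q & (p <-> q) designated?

Designated under: (q=True, p=True).

1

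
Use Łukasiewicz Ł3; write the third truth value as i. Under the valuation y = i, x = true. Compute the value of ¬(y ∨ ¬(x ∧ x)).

x ∧ x = true ∧ true = true
¬(x ∧ x) = ¬true = false
y ∨ ¬(x ∧ x) = i ∨ false = i
¬(y ∨ ¬(x ∧ x)) = ¬i = i

i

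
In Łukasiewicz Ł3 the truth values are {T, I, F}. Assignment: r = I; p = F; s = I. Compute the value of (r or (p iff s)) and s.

p iff s = F iff I = I  [1 − |0−½|]
r or (p iff s) = I or I = I
(r or (p iff s)) and s = I and I = I

I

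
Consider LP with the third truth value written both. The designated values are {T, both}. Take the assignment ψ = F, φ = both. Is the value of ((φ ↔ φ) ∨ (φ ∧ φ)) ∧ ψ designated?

No

φ ↔ φ = both ↔ both = both
φ ∧ φ = both ∧ both = both
(φ ↔ φ) ∨ (φ ∧ φ) = both ∨ both = both
((φ ↔ φ) ∨ (φ ∧ φ)) ∧ ψ = both ∧ F = F
F ∉ {T, both}.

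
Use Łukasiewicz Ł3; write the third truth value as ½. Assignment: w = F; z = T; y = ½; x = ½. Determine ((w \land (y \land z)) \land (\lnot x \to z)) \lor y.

½

y \land z = ½ \land T = ½
w \land (y \land z) = F \land ½ = F
\lnot x = \lnot ½ = ½
\lnot x \to z = ½ \to T = T
(w \land (y \land z)) \land (\lnot x \to z) = F \land T = F
((w \land (y \land z)) \land (\lnot x \to z)) \lor y = F \lor ½ = ½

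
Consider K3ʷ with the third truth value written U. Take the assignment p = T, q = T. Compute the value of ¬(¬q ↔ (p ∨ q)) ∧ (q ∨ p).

¬q = ¬T = F
p ∨ q = T ∨ T = T
¬q ↔ (p ∨ q) = F ↔ T = F
¬(¬q ↔ (p ∨ q)) = ¬F = T
q ∨ p = T ∨ T = T
¬(¬q ↔ (p ∨ q)) ∧ (q ∨ p) = T ∧ T = T

T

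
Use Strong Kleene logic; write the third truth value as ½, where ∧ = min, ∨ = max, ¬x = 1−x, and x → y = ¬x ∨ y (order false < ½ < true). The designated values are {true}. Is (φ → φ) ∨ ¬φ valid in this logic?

Countermodel: φ=½ gives ½, which is not designated.

No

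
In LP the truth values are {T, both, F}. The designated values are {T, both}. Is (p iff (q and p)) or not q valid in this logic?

Yes

Every assignment of p, q over {T, both, F} gives a value in {T, both}.
In particular, with p=both, q=both: (p iff (q and p)) or not q = both.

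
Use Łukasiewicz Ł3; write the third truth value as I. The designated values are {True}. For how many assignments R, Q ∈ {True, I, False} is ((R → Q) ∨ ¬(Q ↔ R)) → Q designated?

4

Designated under: (R=True, Q=True); (R=True, Q=I); (R=I, Q=True); (R=False, Q=True).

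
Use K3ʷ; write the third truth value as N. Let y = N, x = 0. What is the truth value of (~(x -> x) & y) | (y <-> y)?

x -> x = 0 -> 0 = 1
~(x -> x) = ~1 = 0
~(x -> x) & y = 0 & N = N
y <-> y = N <-> N = N
(~(x -> x) & y) | (y <-> y) = N | N = N

N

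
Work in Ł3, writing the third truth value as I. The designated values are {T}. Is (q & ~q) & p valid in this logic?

No

Countermodel: q=T, p=T gives F, which is not designated.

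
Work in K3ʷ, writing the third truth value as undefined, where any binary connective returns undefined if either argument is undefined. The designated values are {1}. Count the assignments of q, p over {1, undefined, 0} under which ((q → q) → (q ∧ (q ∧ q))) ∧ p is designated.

1

Designated under: (q=1, p=1).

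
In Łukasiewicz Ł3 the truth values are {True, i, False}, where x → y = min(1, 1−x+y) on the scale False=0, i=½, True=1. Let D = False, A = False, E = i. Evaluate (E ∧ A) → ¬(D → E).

True

E ∧ A = i ∧ False = False
D → E = False → i = True
¬(D → E) = ¬True = False
(E ∧ A) → ¬(D → E) = False → False = True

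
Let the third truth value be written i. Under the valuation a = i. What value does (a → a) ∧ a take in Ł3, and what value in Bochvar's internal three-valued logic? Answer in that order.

i; i

In Ł3: a → a = i → i = T  [min(1, 1−½+½)]
(a → a) ∧ a = T ∧ i = i
In Bochvar's internal three-valued logic: a → a = i → i = i  [any arg is the third value ⇒ result is the third value]
(a → a) ∧ a = i ∧ i = i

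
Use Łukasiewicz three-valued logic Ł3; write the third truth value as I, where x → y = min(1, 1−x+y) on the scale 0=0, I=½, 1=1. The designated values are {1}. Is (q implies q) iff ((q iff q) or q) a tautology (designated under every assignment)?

Yes

Every assignment of q over {1, I, 0} gives a value in {1}.
In particular, with q=I: (q implies q) iff ((q iff q) or q) = 1.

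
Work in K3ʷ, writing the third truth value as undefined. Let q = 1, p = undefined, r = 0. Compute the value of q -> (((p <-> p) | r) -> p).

p <-> p = undefined <-> undefined = undefined
(p <-> p) | r = undefined | 0 = undefined
((p <-> p) | r) -> p = undefined -> undefined = undefined  [any arg is the third value ⇒ result is the third value]
q -> (((p <-> p) | r) -> p) = 1 -> undefined = undefined

undefined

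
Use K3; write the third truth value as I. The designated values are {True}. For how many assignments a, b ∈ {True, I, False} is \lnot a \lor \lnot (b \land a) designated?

5

Of the 9 assignments, 5 give a value in {True}.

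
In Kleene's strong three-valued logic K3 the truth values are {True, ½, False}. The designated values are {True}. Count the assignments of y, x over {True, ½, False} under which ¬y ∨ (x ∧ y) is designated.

Designated under: (y=True, x=True); (y=False, x=True); (y=False, x=½); (y=False, x=False).

4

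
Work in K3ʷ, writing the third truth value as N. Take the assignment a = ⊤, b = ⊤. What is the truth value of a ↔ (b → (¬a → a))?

¬a = ¬⊤ = ⊥
¬a → a = ⊥ → ⊤ = ⊤
b → (¬a → a) = ⊤ → ⊤ = ⊤
a ↔ (b → (¬a → a)) = ⊤ ↔ ⊤ = ⊤

⊤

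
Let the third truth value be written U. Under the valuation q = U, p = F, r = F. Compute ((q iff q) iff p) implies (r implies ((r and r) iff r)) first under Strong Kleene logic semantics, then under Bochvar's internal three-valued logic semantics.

In Strong Kleene logic: q iff q = U iff U = U
(q iff q) iff p = U iff F = U
r and r = F and F = F
(r and r) iff r = F iff F = T
r implies ((r and r) iff r) = F implies T = T
((q iff q) iff p) implies (r implies ((r and r) iff r)) = U implies T = T
In Bochvar's internal three-valued logic: q iff q = U iff U = U
(q iff q) iff p = U iff F = U
r and r = F and F = F
(r and r) iff r = F iff F = T
r implies ((r and r) iff r) = F implies T = T
((q iff q) iff p) implies (r implies ((r and r) iff r)) = U implies T = U  [any arg is the third value ⇒ result is the third value]
They differ because Strong Kleene logic and Bochvar's internal three-valued logic treat U differently under the binary connectives.

T; U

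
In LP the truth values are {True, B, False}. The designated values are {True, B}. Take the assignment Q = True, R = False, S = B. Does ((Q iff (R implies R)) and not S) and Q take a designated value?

R implies R = False implies False = True
Q iff (R implies R) = True iff True = True
not S = not B = B
(Q iff (R implies R)) and not S = True and B = B
((Q iff (R implies R)) and not S) and Q = B and True = B
B ∈ {True, B}.

Yes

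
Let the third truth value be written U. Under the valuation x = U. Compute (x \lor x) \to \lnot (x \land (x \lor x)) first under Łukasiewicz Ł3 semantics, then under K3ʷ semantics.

In Łukasiewicz Ł3: x \lor x = U \lor U = U
x \lor x = U \lor U = U
x \land (x \lor x) = U \land U = U
\lnot (x \land (x \lor x)) = \lnot U = U
(x \lor x) \to \lnot (x \land (x \lor x)) = U \to U = 1
In K3ʷ: x \lor x = U \lor U = U
x \lor x = U \lor U = U
x \land (x \lor x) = U \land U = U
\lnot (x \land (x \lor x)) = \lnot U = U
(x \lor x) \to \lnot (x \land (x \lor x)) = U \to U = U
They differ because Łukasiewicz Ł3 and K3ʷ treat U differently under the binary connectives.

1; U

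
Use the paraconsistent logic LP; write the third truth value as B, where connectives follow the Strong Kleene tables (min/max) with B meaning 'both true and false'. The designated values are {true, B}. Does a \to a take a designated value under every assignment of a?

Yes

Every assignment of a over {true, B, false} gives a value in {true, B}.
In particular, with a=B: a \to a = B.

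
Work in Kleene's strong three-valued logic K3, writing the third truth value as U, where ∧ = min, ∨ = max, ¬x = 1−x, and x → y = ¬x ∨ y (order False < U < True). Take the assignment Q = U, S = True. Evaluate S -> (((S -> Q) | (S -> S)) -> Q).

U

S -> Q = True -> U = U
S -> S = True -> True = True
(S -> Q) | (S -> S) = U | True = True
((S -> Q) | (S -> S)) -> Q = True -> U = U
S -> (((S -> Q) | (S -> S)) -> Q) = True -> U = U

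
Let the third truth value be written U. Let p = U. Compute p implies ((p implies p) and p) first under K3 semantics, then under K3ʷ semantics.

U; U

In K3: p implies p = U implies U = U
(p implies p) and p = U and U = U
p implies ((p implies p) and p) = U implies U = U
In K3ʷ: p implies p = U implies U = U  [any arg is the third value ⇒ result is the third value]
(p implies p) and p = U and U = U
p implies ((p implies p) and p) = U implies U = U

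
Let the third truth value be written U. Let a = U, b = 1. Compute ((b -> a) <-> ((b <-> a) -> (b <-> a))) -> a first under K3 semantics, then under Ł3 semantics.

U; 1

In K3: b -> a = 1 -> U = U  [~1 | U]
b <-> a = 1 <-> U = U
b <-> a = 1 <-> U = U
(b <-> a) -> (b <-> a) = U -> U = U
(b -> a) <-> ((b <-> a) -> (b <-> a)) = U <-> U = U
((b -> a) <-> ((b <-> a) -> (b <-> a))) -> a = U -> U = U
In Ł3: b -> a = 1 -> U = U  [min(1, 1−1+½)]
b <-> a = 1 <-> U = U
b <-> a = 1 <-> U = U
(b <-> a) -> (b <-> a) = U -> U = 1
(b -> a) <-> ((b <-> a) -> (b <-> a)) = U <-> 1 = U
((b -> a) <-> ((b <-> a) -> (b <-> a))) -> a = U -> U = 1
They differ because K3 and Ł3 treat U differently under implication.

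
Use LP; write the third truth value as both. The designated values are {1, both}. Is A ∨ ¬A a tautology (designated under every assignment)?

Yes

Every assignment of A over {1, both, 0} gives a value in {1, both}.
In particular, with A=both: A ∨ ¬A = both.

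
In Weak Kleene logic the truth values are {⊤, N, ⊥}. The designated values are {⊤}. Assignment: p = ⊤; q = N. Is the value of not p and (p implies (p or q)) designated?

not p = not ⊤ = ⊥
p or q = ⊤ or N = N
p implies (p or q) = ⊤ implies N = N  [any arg is the third value ⇒ result is the third value]
not p and (p implies (p or q)) = ⊥ and N = N
N ∉ {⊤}.

No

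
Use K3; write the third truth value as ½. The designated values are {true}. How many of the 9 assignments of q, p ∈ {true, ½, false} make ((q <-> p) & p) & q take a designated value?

1

Designated under: (q=true, p=true).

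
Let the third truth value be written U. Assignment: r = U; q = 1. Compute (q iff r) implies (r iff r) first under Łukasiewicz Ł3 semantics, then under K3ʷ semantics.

1; U

In Łukasiewicz Ł3: q iff r = 1 iff U = U  [1 − |1−½|]
r iff r = U iff U = 1
(q iff r) implies (r iff r) = U implies 1 = 1
In K3ʷ: q iff r = 1 iff U = U
r iff r = U iff U = U
(q iff r) implies (r iff r) = U implies U = U  [any arg is the third value ⇒ result is the third value]
They differ because Łukasiewicz Ł3 and K3ʷ treat U differently under the binary connectives.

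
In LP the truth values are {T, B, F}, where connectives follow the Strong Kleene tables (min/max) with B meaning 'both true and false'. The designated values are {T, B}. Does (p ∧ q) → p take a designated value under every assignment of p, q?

Yes

Every assignment of p, q over {T, B, F} gives a value in {T, B}.
In particular, with p=B, q=B: (p ∧ q) → p = B.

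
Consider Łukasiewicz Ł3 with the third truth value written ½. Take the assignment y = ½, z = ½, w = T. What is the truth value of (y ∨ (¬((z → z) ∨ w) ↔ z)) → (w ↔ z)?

z → z = ½ → ½ = T  [min(1, 1−½+½)]
(z → z) ∨ w = T ∨ T = T
¬((z → z) ∨ w) = ¬T = F
¬((z → z) ∨ w) ↔ z = F ↔ ½ = ½
y ∨ (¬((z → z) ∨ w) ↔ z) = ½ ∨ ½ = ½
w ↔ z = T ↔ ½ = ½
(y ∨ (¬((z → z) ∨ w) ↔ z)) → (w ↔ z) = ½ → ½ = T

T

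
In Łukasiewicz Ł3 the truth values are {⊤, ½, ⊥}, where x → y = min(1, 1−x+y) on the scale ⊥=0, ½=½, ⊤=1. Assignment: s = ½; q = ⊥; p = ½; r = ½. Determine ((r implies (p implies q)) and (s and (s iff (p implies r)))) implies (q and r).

p implies q = ½ implies ⊥ = ½  [min(1, 1−½+0)]
r implies (p implies q) = ½ implies ½ = ⊤
p implies r = ½ implies ½ = ⊤
s iff (p implies r) = ½ iff ⊤ = ½
s and (s iff (p implies r)) = ½ and ½ = ½
(r implies (p implies q)) and (s and (s iff (p implies r))) = ⊤ and ½ = ½
q and r = ⊥ and ½ = ⊥
((r implies (p implies q)) and (s and (s iff (p implies r)))) implies (q and r) = ½ implies ⊥ = ½

½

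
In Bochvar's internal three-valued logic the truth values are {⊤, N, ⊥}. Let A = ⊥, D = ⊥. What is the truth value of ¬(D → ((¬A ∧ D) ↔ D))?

¬A = ¬⊥ = ⊤
¬A ∧ D = ⊤ ∧ ⊥ = ⊥
(¬A ∧ D) ↔ D = ⊥ ↔ ⊥ = ⊤
D → ((¬A ∧ D) ↔ D) = ⊥ → ⊤ = ⊤
¬(D → ((¬A ∧ D) ↔ D)) = ¬⊤ = ⊥

⊥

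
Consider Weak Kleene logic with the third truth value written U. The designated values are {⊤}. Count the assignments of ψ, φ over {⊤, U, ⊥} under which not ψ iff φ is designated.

2

Designated under: (ψ=⊤, φ=⊥); (ψ=⊥, φ=⊤).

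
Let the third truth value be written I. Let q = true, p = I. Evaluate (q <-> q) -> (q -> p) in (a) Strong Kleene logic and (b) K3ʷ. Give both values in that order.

In Strong Kleene logic: q <-> q = true <-> true = true
q -> p = true -> I = I  [~true | I]
(q <-> q) -> (q -> p) = true -> I = I
In K3ʷ: q <-> q = true <-> true = true
q -> p = true -> I = I  [any arg is the third value ⇒ result is the third value]
(q <-> q) -> (q -> p) = true -> I = I

I; I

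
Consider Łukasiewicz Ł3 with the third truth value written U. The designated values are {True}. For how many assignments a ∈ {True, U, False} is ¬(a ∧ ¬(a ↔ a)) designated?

3

a=True: True ✓
a=U: True ✓
a=False: True ✓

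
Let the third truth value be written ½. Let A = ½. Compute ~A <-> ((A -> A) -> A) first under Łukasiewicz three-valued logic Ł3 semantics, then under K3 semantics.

In Łukasiewicz three-valued logic Ł3: ~A = ~½ = ½
A -> A = ½ -> ½ = True  [min(1, 1−½+½)]
(A -> A) -> A = True -> ½ = ½
~A <-> ((A -> A) -> A) = ½ <-> ½ = True
In K3: ~A = ~½ = ½
A -> A = ½ -> ½ = ½  [~½ | ½]
(A -> A) -> A = ½ -> ½ = ½
~A <-> ((A -> A) -> A) = ½ <-> ½ = ½
They differ because Łukasiewicz three-valued logic Ł3 and K3 treat ½ differently under implication.

True; ½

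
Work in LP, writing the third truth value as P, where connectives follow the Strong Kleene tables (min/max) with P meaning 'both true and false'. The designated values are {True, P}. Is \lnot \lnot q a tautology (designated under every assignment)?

No

Countermodel: q=False gives False, which is not designated.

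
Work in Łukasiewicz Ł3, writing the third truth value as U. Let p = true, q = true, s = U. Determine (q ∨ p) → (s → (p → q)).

q ∨ p = true ∨ true = true
p → q = true → true = true
s → (p → q) = U → true = true  [min(1, 1−½+1)]
(q ∨ p) → (s → (p → q)) = true → true = true

true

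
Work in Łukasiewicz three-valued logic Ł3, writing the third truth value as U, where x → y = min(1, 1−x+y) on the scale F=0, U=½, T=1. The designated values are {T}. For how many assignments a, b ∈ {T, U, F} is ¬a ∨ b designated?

Of the 9 assignments, 5 give a value in {T}.

5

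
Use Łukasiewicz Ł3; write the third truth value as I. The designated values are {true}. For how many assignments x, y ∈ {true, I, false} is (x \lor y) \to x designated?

6

Of the 9 assignments, 6 give a value in {true}.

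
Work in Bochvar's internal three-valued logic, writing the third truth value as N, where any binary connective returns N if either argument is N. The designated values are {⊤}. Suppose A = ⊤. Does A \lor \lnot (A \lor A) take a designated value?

Yes

A \lor A = ⊤ \lor ⊤ = ⊤
\lnot (A \lor A) = \lnot ⊤ = ⊥
A \lor \lnot (A \lor A) = ⊤ \lor ⊥ = ⊤
⊤ ∈ {⊤}.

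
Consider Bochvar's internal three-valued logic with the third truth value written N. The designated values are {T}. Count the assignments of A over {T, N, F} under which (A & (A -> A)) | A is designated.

A=T: T ✓
A=N: N ·
A=F: F ·

1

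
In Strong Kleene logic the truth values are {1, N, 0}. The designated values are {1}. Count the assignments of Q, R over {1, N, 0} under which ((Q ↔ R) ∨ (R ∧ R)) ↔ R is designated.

4

Designated under: (Q=1, R=1); (Q=1, R=0); (Q=N, R=1); (Q=0, R=1).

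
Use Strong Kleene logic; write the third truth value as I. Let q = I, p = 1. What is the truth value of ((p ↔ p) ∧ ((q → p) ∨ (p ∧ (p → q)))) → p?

1

p ↔ p = 1 ↔ 1 = 1
q → p = I → 1 = 1  [¬I ∨ 1]
p → q = 1 → I = I
p ∧ (p → q) = 1 ∧ I = I
(q → p) ∨ (p ∧ (p → q)) = 1 ∨ I = 1
(p ↔ p) ∧ ((q → p) ∨ (p ∧ (p → q))) = 1 ∧ 1 = 1
((p ↔ p) ∧ ((q → p) ∨ (p ∧ (p → q)))) → p = 1 → 1 = 1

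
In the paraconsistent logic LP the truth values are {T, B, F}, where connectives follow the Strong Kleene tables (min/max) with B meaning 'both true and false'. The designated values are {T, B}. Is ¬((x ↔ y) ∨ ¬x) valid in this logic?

No

Countermodel: x=T, y=T gives F, which is not designated.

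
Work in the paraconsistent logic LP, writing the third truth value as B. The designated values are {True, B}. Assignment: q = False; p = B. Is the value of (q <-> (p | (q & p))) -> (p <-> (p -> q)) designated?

Yes

q & p = False & B = False
p | (q & p) = B | False = B
q <-> (p | (q & p)) = False <-> B = B
p -> q = B -> False = B  [~B | False]
p <-> (p -> q) = B <-> B = B
(q <-> (p | (q & p))) -> (p <-> (p -> q)) = B -> B = B
B ∈ {True, B}.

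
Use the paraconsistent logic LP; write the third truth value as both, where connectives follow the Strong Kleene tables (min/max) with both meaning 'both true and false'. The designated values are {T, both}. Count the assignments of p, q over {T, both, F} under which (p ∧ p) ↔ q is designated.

Of the 9 assignments, 7 give a value in {T, both}.

7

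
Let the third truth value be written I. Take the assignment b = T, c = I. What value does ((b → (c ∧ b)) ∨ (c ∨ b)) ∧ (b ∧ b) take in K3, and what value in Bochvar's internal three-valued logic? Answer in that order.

T; I

In K3: c ∧ b = I ∧ T = I
b → (c ∧ b) = T → I = I  [¬T ∨ I]
c ∨ b = I ∨ T = T
(b → (c ∧ b)) ∨ (c ∨ b) = I ∨ T = T
b ∧ b = T ∧ T = T
((b → (c ∧ b)) ∨ (c ∨ b)) ∧ (b ∧ b) = T ∧ T = T
In Bochvar's internal three-valued logic: c ∧ b = I ∧ T = I
b → (c ∧ b) = T → I = I  [any arg is the third value ⇒ result is the third value]
c ∨ b = I ∨ T = I
(b → (c ∧ b)) ∨ (c ∨ b) = I ∨ I = I
b ∧ b = T ∧ T = T
((b → (c ∧ b)) ∨ (c ∨ b)) ∧ (b ∧ b) = I ∧ T = I
They differ because K3 and Bochvar's internal three-valued logic treat I differently under the binary connectives.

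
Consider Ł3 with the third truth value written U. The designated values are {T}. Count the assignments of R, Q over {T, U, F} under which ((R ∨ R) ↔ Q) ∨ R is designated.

Of the 9 assignments, 5 give a value in {T}.

5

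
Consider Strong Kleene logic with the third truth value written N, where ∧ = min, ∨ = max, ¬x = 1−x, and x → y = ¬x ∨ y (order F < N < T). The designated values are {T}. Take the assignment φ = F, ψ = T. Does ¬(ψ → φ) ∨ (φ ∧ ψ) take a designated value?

ψ → φ = T → F = F
¬(ψ → φ) = ¬F = T
φ ∧ ψ = F ∧ T = F
¬(ψ → φ) ∨ (φ ∧ ψ) = T ∨ F = T
T ∈ {T}.

Yes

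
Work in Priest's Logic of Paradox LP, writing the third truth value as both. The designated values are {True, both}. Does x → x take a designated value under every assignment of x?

Every assignment of x over {True, both, False} gives a value in {True, both}.
In particular, with x=both: x → x = both.

Yes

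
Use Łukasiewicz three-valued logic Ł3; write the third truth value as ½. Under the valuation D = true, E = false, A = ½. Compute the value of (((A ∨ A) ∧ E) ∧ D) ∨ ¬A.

A ∨ A = ½ ∨ ½ = ½
(A ∨ A) ∧ E = ½ ∧ false = false
((A ∨ A) ∧ E) ∧ D = false ∧ true = false
¬A = ¬½ = ½
(((A ∨ A) ∧ E) ∧ D) ∨ ¬A = false ∨ ½ = ½

½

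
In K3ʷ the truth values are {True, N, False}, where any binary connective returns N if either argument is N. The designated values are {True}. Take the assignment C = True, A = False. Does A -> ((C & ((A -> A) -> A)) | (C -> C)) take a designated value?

Yes

A -> A = False -> False = True
(A -> A) -> A = True -> False = False
C & ((A -> A) -> A) = True & False = False
C -> C = True -> True = True
(C & ((A -> A) -> A)) | (C -> C) = False | True = True
A -> ((C & ((A -> A) -> A)) | (C -> C)) = False -> True = True
True ∈ {True}.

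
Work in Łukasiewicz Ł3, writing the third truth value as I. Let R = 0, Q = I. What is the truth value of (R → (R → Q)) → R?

0

R → Q = 0 → I = 1  [min(1, 1−0+½)]
R → (R → Q) = 0 → 1 = 1
(R → (R → Q)) → R = 1 → 0 = 0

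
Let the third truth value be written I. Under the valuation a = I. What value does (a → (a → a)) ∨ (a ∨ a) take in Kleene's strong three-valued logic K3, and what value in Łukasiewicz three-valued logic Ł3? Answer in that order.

In Kleene's strong three-valued logic K3: a → a = I → I = I  [¬I ∨ I]
a → (a → a) = I → I = I
a ∨ a = I ∨ I = I
(a → (a → a)) ∨ (a ∨ a) = I ∨ I = I
In Łukasiewicz three-valued logic Ł3: a → a = I → I = 1  [min(1, 1−½+½)]
a → (a → a) = I → 1 = 1
a ∨ a = I ∨ I = I
(a → (a → a)) ∨ (a ∨ a) = 1 ∨ I = 1
They differ because Kleene's strong three-valued logic K3 and Łukasiewicz three-valued logic Ł3 treat I differently under implication.

I; 1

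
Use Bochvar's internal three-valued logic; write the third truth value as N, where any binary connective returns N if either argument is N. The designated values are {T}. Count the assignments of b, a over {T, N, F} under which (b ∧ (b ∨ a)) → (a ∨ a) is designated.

Designated under: (b=T, a=T); (b=F, a=T); (b=F, a=F).

3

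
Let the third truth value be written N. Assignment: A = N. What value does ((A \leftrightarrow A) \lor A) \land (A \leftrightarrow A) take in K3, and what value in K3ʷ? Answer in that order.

In K3: A \leftrightarrow A = N \leftrightarrow N = N
(A \leftrightarrow A) \lor A = N \lor N = N
A \leftrightarrow A = N \leftrightarrow N = N
((A \leftrightarrow A) \lor A) \land (A \leftrightarrow A) = N \land N = N
In K3ʷ: A \leftrightarrow A = N \leftrightarrow N = N
(A \leftrightarrow A) \lor A = N \lor N = N
A \leftrightarrow A = N \leftrightarrow N = N
((A \leftrightarrow A) \lor A) \land (A \leftrightarrow A) = N \land N = N

N; N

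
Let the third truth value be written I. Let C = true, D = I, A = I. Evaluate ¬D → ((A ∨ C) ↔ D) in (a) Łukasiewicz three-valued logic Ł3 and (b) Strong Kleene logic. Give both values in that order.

In Łukasiewicz three-valued logic Ł3: ¬D = ¬I = I
A ∨ C = I ∨ true = true
(A ∨ C) ↔ D = true ↔ I = I
¬D → ((A ∨ C) ↔ D) = I → I = true
In Strong Kleene logic: ¬D = ¬I = I
A ∨ C = I ∨ true = true
(A ∨ C) ↔ D = true ↔ I = I
¬D → ((A ∨ C) ↔ D) = I → I = I
They differ because Łukasiewicz three-valued logic Ł3 and Strong Kleene logic treat I differently under implication.

true; I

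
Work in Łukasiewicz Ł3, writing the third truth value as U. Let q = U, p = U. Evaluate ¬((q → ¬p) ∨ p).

¬p = ¬U = U
q → ¬p = U → U = 1  [min(1, 1−½+½)]
(q → ¬p) ∨ p = 1 ∨ U = 1
¬((q → ¬p) ∨ p) = ¬1 = 0

0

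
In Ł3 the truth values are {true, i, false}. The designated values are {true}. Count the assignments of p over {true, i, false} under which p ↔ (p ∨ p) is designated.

3

p=true: true ✓
p=i: true ✓
p=false: true ✓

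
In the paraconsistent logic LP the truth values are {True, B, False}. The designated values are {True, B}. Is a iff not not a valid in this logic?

Yes

Every assignment of a over {True, B, False} gives a value in {True, B}.
In particular, with a=B: a iff not not a = B.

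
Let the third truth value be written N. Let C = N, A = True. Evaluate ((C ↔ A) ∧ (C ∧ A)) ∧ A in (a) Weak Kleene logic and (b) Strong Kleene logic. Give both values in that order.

In Weak Kleene logic: C ↔ A = N ↔ True = N
C ∧ A = N ∧ True = N
(C ↔ A) ∧ (C ∧ A) = N ∧ N = N
((C ↔ A) ∧ (C ∧ A)) ∧ A = N ∧ True = N
In Strong Kleene logic: C ↔ A = N ↔ True = N
C ∧ A = N ∧ True = N
(C ↔ A) ∧ (C ∧ A) = N ∧ N = N
((C ↔ A) ∧ (C ∧ A)) ∧ A = N ∧ True = N

N; N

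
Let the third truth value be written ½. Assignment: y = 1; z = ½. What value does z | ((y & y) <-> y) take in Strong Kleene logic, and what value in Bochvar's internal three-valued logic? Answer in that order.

1; ½

In Strong Kleene logic: y & y = 1 & 1 = 1
(y & y) <-> y = 1 <-> 1 = 1
z | ((y & y) <-> y) = ½ | 1 = 1
In Bochvar's internal three-valued logic: y & y = 1 & 1 = 1
(y & y) <-> y = 1 <-> 1 = 1
z | ((y & y) <-> y) = ½ | 1 = ½
They differ because Strong Kleene logic and Bochvar's internal three-valued logic treat ½ differently under the binary connectives.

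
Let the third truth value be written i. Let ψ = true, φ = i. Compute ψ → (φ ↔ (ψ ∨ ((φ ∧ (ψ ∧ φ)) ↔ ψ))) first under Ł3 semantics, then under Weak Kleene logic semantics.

In Ł3: ψ ∧ φ = true ∧ i = i
φ ∧ (ψ ∧ φ) = i ∧ i = i
(φ ∧ (ψ ∧ φ)) ↔ ψ = i ↔ true = i  [1 − |½−1|]
ψ ∨ ((φ ∧ (ψ ∧ φ)) ↔ ψ) = true ∨ i = true
φ ↔ (ψ ∨ ((φ ∧ (ψ ∧ φ)) ↔ ψ)) = i ↔ true = i
ψ → (φ ↔ (ψ ∨ ((φ ∧ (ψ ∧ φ)) ↔ ψ))) = true → i = i
In Weak Kleene logic: ψ ∧ φ = true ∧ i = i
φ ∧ (ψ ∧ φ) = i ∧ i = i
(φ ∧ (ψ ∧ φ)) ↔ ψ = i ↔ true = i
ψ ∨ ((φ ∧ (ψ ∧ φ)) ↔ ψ) = true ∨ i = i
φ ↔ (ψ ∨ ((φ ∧ (ψ ∧ φ)) ↔ ψ)) = i ↔ i = i
ψ → (φ ↔ (ψ ∨ ((φ ∧ (ψ ∧ φ)) ↔ ψ))) = true → i = i  [any arg is the third value ⇒ result is the third value]

i; i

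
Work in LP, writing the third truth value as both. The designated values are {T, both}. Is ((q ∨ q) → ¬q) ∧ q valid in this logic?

Countermodel: q=T gives F, which is not designated.

No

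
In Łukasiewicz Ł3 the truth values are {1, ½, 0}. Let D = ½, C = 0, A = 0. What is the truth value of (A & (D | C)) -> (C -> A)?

D | C = ½ | 0 = ½
A & (D | C) = 0 & ½ = 0
C -> A = 0 -> 0 = 1
(A & (D | C)) -> (C -> A) = 0 -> 1 = 1

1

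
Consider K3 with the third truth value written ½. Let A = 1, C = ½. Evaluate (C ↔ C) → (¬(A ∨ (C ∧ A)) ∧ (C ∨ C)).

C ↔ C = ½ ↔ ½ = ½
C ∧ A = ½ ∧ 1 = ½
A ∨ (C ∧ A) = 1 ∨ ½ = 1
¬(A ∨ (C ∧ A)) = ¬1 = 0
C ∨ C = ½ ∨ ½ = ½
¬(A ∨ (C ∧ A)) ∧ (C ∨ C) = 0 ∧ ½ = 0
(C ↔ C) → (¬(A ∨ (C ∧ A)) ∧ (C ∨ C)) = ½ → 0 = ½

½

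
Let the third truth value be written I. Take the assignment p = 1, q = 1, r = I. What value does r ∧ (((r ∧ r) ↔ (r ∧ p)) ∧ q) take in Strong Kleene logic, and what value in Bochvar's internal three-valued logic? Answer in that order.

In Strong Kleene logic: r ∧ r = I ∧ I = I
r ∧ p = I ∧ 1 = I
(r ∧ r) ↔ (r ∧ p) = I ↔ I = I
((r ∧ r) ↔ (r ∧ p)) ∧ q = I ∧ 1 = I
r ∧ (((r ∧ r) ↔ (r ∧ p)) ∧ q) = I ∧ I = I
In Bochvar's internal three-valued logic: r ∧ r = I ∧ I = I
r ∧ p = I ∧ 1 = I
(r ∧ r) ↔ (r ∧ p) = I ↔ I = I
((r ∧ r) ↔ (r ∧ p)) ∧ q = I ∧ 1 = I
r ∧ (((r ∧ r) ↔ (r ∧ p)) ∧ q) = I ∧ I = I

I; I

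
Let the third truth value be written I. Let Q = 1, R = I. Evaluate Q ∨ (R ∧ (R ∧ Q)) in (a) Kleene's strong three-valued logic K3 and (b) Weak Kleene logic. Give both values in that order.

1; I

In Kleene's strong three-valued logic K3: R ∧ Q = I ∧ 1 = I
R ∧ (R ∧ Q) = I ∧ I = I
Q ∨ (R ∧ (R ∧ Q)) = 1 ∨ I = 1
In Weak Kleene logic: R ∧ Q = I ∧ 1 = I
R ∧ (R ∧ Q) = I ∧ I = I
Q ∨ (R ∧ (R ∧ Q)) = 1 ∨ I = I
They differ because Kleene's strong three-valued logic K3 and Weak Kleene logic treat I differently under the binary connectives.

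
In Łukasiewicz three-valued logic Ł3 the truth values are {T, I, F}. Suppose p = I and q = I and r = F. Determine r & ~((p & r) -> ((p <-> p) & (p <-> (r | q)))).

F

p & r = I & F = F
p <-> p = I <-> I = T  [1 − |½−½|]
r | q = F | I = I
p <-> (r | q) = I <-> I = T
(p <-> p) & (p <-> (r | q)) = T & T = T
(p & r) -> ((p <-> p) & (p <-> (r | q))) = F -> T = T
~((p & r) -> ((p <-> p) & (p <-> (r | q)))) = ~T = F
r & ~((p & r) -> ((p <-> p) & (p <-> (r | q)))) = F & F = F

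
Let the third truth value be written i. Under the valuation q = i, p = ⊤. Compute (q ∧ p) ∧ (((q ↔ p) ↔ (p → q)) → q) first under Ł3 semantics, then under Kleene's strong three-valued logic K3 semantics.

i; i

In Ł3: q ∧ p = i ∧ ⊤ = i
q ↔ p = i ↔ ⊤ = i
p → q = ⊤ → i = i
(q ↔ p) ↔ (p → q) = i ↔ i = ⊤
((q ↔ p) ↔ (p → q)) → q = ⊤ → i = i
(q ∧ p) ∧ (((q ↔ p) ↔ (p → q)) → q) = i ∧ i = i
In Kleene's strong three-valued logic K3: q ∧ p = i ∧ ⊤ = i
q ↔ p = i ↔ ⊤ = i
p → q = ⊤ → i = i  [¬⊤ ∨ i]
(q ↔ p) ↔ (p → q) = i ↔ i = i
((q ↔ p) ↔ (p → q)) → q = i → i = i
(q ∧ p) ∧ (((q ↔ p) ↔ (p → q)) → q) = i ∧ i = i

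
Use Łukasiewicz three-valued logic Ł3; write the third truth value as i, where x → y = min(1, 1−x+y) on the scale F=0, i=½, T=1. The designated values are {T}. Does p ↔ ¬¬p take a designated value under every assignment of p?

Every assignment of p over {T, i, F} gives a value in {T}.
In particular, with p=i: p ↔ ¬¬p = T.

Yes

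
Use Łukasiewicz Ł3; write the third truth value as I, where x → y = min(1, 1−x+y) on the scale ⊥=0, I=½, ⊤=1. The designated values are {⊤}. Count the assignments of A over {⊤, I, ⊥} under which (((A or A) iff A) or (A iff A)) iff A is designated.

1

A=⊤: ⊤ ✓
A=I: I ·
A=⊥: ⊥ ·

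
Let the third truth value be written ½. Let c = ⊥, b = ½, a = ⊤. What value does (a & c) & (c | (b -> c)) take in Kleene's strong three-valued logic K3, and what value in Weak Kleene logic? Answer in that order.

In Kleene's strong three-valued logic K3: a & c = ⊤ & ⊥ = ⊥
b -> c = ½ -> ⊥ = ½  [~½ | ⊥]
c | (b -> c) = ⊥ | ½ = ½
(a & c) & (c | (b -> c)) = ⊥ & ½ = ⊥
In Weak Kleene logic: a & c = ⊤ & ⊥ = ⊥
b -> c = ½ -> ⊥ = ½  [any arg is the third value ⇒ result is the third value]
c | (b -> c) = ⊥ | ½ = ½
(a & c) & (c | (b -> c)) = ⊥ & ½ = ½
They differ because Kleene's strong three-valued logic K3 and Weak Kleene logic treat ½ differently under the binary connectives.

⊥; ½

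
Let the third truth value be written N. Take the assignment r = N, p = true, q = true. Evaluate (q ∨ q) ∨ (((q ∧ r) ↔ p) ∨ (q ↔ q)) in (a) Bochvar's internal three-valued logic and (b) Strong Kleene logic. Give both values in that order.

N; true

In Bochvar's internal three-valued logic: q ∨ q = true ∨ true = true
q ∧ r = true ∧ N = N
(q ∧ r) ↔ p = N ↔ true = N
q ↔ q = true ↔ true = true
((q ∧ r) ↔ p) ∨ (q ↔ q) = N ∨ true = N
(q ∨ q) ∨ (((q ∧ r) ↔ p) ∨ (q ↔ q)) = true ∨ N = N
In Strong Kleene logic: q ∨ q = true ∨ true = true
q ∧ r = true ∧ N = N
(q ∧ r) ↔ p = N ↔ true = N
q ↔ q = true ↔ true = true
((q ∧ r) ↔ p) ∨ (q ↔ q) = N ∨ true = true
(q ∨ q) ∨ (((q ∧ r) ↔ p) ∨ (q ↔ q)) = true ∨ true = true
They differ because Bochvar's internal three-valued logic and Strong Kleene logic treat N differently under the binary connectives.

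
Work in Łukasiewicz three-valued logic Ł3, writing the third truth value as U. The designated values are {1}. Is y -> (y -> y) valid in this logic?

Every assignment of y over {1, U, 0} gives a value in {1}.
In particular, with y=U: y -> (y -> y) = 1.

Yes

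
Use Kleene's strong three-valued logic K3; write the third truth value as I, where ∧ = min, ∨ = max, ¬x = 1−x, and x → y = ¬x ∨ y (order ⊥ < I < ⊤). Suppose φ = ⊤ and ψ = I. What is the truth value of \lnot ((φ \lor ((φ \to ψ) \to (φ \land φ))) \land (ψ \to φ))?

φ \to ψ = ⊤ \to I = I  [\lnot ⊤ \lor I]
φ \land φ = ⊤ \land ⊤ = ⊤
(φ \to ψ) \to (φ \land φ) = I \to ⊤ = ⊤
φ \lor ((φ \to ψ) \to (φ \land φ)) = ⊤ \lor ⊤ = ⊤
ψ \to φ = I \to ⊤ = ⊤
(φ \lor ((φ \to ψ) \to (φ \land φ))) \land (ψ \to φ) = ⊤ \land ⊤ = ⊤
\lnot ((φ \lor ((φ \to ψ) \to (φ \land φ))) \land (ψ \to φ)) = \lnot ⊤ = ⊥

⊥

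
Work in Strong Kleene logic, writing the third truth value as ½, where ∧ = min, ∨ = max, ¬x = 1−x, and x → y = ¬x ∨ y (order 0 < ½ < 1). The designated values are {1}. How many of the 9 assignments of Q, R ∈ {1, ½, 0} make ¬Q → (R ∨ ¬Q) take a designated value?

Of the 9 assignments, 7 give a value in {1}.

7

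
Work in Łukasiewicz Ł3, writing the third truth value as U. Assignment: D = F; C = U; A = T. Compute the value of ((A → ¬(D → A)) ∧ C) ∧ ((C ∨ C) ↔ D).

D → A = F → T = T
¬(D → A) = ¬T = F
A → ¬(D → A) = T → F = F
(A → ¬(D → A)) ∧ C = F ∧ U = F
C ∨ C = U ∨ U = U
(C ∨ C) ↔ D = U ↔ F = U  [1 − |½−0|]
((A → ¬(D → A)) ∧ C) ∧ ((C ∨ C) ↔ D) = F ∧ U = F

F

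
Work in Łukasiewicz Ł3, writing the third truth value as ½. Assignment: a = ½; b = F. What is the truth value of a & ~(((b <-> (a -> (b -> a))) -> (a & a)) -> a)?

½

b -> a = F -> ½ = T  [min(1, 1−0+½)]
a -> (b -> a) = ½ -> T = T
b <-> (a -> (b -> a)) = F <-> T = F
a & a = ½ & ½ = ½
(b <-> (a -> (b -> a))) -> (a & a) = F -> ½ = T
((b <-> (a -> (b -> a))) -> (a & a)) -> a = T -> ½ = ½
~(((b <-> (a -> (b -> a))) -> (a & a)) -> a) = ~½ = ½
a & ~(((b <-> (a -> (b -> a))) -> (a & a)) -> a) = ½ & ½ = ½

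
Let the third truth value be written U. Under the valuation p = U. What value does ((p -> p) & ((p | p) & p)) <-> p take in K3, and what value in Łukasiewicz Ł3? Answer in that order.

U; true

In K3: p -> p = U -> U = U
p | p = U | U = U
(p | p) & p = U & U = U
(p -> p) & ((p | p) & p) = U & U = U
((p -> p) & ((p | p) & p)) <-> p = U <-> U = U
In Łukasiewicz Ł3: p -> p = U -> U = true  [min(1, 1−½+½)]
p | p = U | U = U
(p | p) & p = U & U = U
(p -> p) & ((p | p) & p) = true & U = U
((p -> p) & ((p | p) & p)) <-> p = U <-> U = true
They differ because K3 and Łukasiewicz Ł3 treat U differently under implication.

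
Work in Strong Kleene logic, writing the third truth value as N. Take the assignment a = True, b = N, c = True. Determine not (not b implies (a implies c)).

False

not b = not N = N
a implies c = True implies True = True
not b implies (a implies c) = N implies True = True  [not N or True]
not (not b implies (a implies c)) = not True = False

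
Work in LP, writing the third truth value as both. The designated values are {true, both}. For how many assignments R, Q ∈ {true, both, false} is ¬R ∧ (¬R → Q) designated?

5

Of the 9 assignments, 5 give a value in {true, both}.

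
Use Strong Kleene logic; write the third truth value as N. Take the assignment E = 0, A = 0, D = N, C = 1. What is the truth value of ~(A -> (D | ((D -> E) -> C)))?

0

D -> E = N -> 0 = N
(D -> E) -> C = N -> 1 = 1
D | ((D -> E) -> C) = N | 1 = 1
A -> (D | ((D -> E) -> C)) = 0 -> 1 = 1
~(A -> (D | ((D -> E) -> C))) = ~1 = 0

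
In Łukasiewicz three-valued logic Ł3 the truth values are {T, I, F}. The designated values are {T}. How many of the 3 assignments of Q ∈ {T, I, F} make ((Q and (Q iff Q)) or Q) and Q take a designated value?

1

Q=T: T ✓
Q=I: I ·
Q=F: F ·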